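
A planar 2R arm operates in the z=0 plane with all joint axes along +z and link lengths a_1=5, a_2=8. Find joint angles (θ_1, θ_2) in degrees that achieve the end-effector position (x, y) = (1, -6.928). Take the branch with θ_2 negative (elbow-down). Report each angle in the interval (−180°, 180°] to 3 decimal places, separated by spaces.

cos θ_2 = (48.9972−5²−8²)/(2·5·8) = -0.5000; θ_2 = -120.0023° (elbow-down)
β = atan2(-6.9280,1.0000) = -81.7866°; ψ = atan2(-6.9280,0.9997) = -81.7889°
θ_1 = β − ψ = 0.0023°

0.002 -120.002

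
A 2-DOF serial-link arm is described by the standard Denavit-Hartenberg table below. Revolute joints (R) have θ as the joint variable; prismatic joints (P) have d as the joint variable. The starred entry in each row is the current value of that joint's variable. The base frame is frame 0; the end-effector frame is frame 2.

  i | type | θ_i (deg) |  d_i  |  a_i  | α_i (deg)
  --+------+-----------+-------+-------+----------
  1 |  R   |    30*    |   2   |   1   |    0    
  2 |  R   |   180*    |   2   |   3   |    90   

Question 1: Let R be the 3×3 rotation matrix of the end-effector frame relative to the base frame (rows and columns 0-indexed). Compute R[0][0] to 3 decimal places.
-0.866

End-effector x-axis (col 0 of R) = (-0.8660,-0.5000,0.0000)
R[0][0] = -0.8660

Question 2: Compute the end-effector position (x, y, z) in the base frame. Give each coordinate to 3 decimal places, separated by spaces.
after link 1: o_1 = (0.8660, 0.5000, 2.0000)
after link 2: o_2 = (-1.7321, -1.0000, 4.0000)

-1.732 -1.000 4.000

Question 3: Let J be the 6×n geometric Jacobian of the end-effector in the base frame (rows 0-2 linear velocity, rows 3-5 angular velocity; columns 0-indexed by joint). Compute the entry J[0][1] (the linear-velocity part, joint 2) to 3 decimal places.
1.500

axis z_1 = (0.0000,0.0000,1.0000); lever o_n−o_1 = (-2.5981,-1.5000,2.0000)
cross product → J_v[:, 1] = (1.5000,-2.5981,0.0000)
J_ω[:, 1] = z_1
entry J[0][1] = 1.5000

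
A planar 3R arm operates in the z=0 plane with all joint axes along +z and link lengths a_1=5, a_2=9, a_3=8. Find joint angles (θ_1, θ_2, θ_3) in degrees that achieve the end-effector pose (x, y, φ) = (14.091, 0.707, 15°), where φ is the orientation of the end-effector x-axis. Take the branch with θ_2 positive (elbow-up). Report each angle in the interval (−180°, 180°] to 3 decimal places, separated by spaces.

-114.197 135.005 -5.808

wrist centre = target − a_3·(cos φ, sin φ) = (6.3636, -1.3636)
cos θ_2 = (42.3546−5²−9²)/(2·5·9) = -0.7072; θ_2 = 135.0052° (elbow-up)
β = atan2(-1.3636,6.3636) = -12.0941°; ψ = atan2(6.3634,-1.3645) = 102.1030°
θ_1 = β − ψ = -114.1971°
θ_3 = φ − θ_1 − θ_2 = -5.8081° (wrapped to (-180°,180°])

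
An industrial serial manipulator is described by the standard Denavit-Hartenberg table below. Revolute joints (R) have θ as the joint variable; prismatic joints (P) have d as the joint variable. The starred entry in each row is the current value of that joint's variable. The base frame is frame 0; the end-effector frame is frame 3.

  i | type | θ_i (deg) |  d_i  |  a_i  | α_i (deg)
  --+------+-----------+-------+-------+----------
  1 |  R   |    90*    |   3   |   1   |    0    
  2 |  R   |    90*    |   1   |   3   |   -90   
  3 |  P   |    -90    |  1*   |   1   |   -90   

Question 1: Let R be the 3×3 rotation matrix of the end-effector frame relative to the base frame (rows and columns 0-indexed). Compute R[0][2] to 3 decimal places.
End-effector z-axis (col 2 of R) = (-1.0000,0.0000,-0.0000)
R[0][2] = -1.0000

-1.000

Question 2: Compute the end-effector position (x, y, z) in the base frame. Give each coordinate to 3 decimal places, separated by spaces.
after link 1: o_1 = (0.0000, 1.0000, 3.0000)
after link 2: o_2 = (-3.0000, 1.0000, 4.0000)
after link 3: o_3 = (-3.0000, 0.0000, 5.0000)

-3.000 0.000 5.000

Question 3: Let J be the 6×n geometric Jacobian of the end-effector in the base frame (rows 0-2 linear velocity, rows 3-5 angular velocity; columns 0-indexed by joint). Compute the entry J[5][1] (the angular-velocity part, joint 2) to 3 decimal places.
axis z_1 = (0.0000,0.0000,1.0000); lever o_n−o_1 = (-3.0000,-1.0000,2.0000)
cross product → J_v[:, 1] = (1.0000,-3.0000,0.0000)
J_ω[:, 1] = z_1
entry J[5][1] = 1.0000

1.000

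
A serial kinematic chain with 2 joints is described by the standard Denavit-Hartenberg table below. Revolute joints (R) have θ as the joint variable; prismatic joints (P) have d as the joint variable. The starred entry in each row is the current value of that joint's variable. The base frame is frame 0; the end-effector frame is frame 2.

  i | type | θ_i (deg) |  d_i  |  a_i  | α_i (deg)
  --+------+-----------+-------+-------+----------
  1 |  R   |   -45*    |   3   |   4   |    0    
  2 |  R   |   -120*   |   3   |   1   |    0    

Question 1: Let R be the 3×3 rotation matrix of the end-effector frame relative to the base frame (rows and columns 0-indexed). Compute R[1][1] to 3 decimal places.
-0.966

End-effector y-axis (col 1 of R) = (0.2588,-0.9659,0.0000)
R[1][1] = -0.9659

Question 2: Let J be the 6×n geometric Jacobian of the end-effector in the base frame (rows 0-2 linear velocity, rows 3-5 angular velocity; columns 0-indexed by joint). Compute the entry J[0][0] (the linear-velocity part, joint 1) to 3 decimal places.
axis z_0 = ẑ; lever o_n−o_0 = (1.8625,-3.0872,6.0000)
cross product → J_v[:, 0] = (3.0872,1.8625,-0.0000)
J_ω[:, 0] = z_0
entry J[0][0] = 3.0872

3.087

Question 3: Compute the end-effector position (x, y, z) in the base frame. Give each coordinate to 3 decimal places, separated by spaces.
1.863 -3.087 6.000

after link 1: o_1 = (2.8284, -2.8284, 3.0000)
after link 2: o_2 = (1.8625, -3.0872, 6.0000)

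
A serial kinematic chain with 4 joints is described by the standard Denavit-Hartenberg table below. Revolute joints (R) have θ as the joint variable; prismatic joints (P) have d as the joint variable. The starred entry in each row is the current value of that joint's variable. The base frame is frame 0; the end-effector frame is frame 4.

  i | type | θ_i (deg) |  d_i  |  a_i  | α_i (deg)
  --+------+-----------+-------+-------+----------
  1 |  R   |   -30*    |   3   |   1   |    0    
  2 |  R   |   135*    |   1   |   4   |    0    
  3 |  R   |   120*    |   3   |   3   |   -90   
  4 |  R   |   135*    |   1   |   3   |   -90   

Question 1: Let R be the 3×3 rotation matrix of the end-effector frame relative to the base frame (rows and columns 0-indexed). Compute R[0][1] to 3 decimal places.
-0.707

End-effector y-axis (col 1 of R) = (-0.7071,0.7071,-0.0000)
R[0][1] = -0.7071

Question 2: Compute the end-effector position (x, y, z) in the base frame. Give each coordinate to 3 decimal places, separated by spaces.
-0.083 2.035 4.879

after link 1: o_1 = (0.8660, -0.5000, 3.0000)
after link 2: o_2 = (-0.1693, 3.3637, 4.0000)
after link 3: o_3 = (-2.2906, 1.2424, 7.0000)
after link 4: o_4 = (-0.0835, 2.0353, 4.8787)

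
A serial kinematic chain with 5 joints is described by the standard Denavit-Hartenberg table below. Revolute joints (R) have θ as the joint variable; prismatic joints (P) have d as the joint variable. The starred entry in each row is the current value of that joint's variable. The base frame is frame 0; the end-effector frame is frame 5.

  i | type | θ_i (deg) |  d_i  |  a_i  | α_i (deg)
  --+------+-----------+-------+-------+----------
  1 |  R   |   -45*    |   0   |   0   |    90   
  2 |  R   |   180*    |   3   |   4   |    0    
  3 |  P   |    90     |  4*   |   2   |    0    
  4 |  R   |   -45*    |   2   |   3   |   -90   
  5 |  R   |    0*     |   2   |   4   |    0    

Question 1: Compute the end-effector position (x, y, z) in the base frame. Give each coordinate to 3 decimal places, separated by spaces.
after link 1: o_1 = (0.0000, 0.0000, 0.0000)
after link 2: o_2 = (-4.9497, 0.7071, 0.0000)
after link 3: o_3 = (-7.7782, -2.1213, -2.0000)
after link 4: o_4 = (-10.6924, -2.0355, -4.1213)
after link 5: o_5 = (-11.6924, -1.0355, -8.3640)

-11.692 -1.036 -8.364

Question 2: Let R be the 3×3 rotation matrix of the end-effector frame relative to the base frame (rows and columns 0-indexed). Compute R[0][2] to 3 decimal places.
End-effector z-axis (col 2 of R) = (0.5000,-0.5000,-0.7071)
R[0][2] = 0.5000

0.500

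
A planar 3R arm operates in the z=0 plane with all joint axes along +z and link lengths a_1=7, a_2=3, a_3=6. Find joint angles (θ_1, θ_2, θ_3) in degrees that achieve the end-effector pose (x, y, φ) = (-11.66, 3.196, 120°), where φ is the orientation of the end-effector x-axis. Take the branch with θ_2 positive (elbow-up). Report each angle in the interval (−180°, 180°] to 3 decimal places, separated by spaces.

wrist centre = target − a_3·(cos φ, sin φ) = (-8.6600, -2.0002)
cos θ_2 = (78.9962−7²−3²)/(2·7·3) = 0.4999; θ_2 = 60.0060° (elbow-up)
β = atan2(-2.0002,-8.6600) = -166.9948°; ψ = atan2(2.5982,8.4997) = 16.9976°
θ_1 = β − ψ = -183.9923°
θ_3 = φ − θ_1 − θ_2 = -116.0136° (wrapped to (-180°,180°])

176.008 60.006 -116.014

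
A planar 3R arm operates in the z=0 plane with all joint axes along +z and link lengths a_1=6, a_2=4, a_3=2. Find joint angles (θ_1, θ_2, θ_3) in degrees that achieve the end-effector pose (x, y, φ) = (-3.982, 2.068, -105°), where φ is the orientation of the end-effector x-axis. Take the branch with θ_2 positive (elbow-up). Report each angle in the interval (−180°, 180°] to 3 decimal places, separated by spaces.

wrist centre = target − a_3·(cos φ, sin φ) = (-3.4644, 3.9999)
cos θ_2 = (28.0006−6²−4²)/(2·6·4) = -0.5000; θ_2 = 119.9992° (elbow-up)
β = atan2(3.9999,-3.4644) = 130.8966°; ψ = atan2(3.4641,4.0001) = 40.8933°
θ_1 = β − ψ = 90.0033°
θ_3 = φ − θ_1 − θ_2 = 44.9975° (wrapped to (-180°,180°])

90.003 119.999 44.998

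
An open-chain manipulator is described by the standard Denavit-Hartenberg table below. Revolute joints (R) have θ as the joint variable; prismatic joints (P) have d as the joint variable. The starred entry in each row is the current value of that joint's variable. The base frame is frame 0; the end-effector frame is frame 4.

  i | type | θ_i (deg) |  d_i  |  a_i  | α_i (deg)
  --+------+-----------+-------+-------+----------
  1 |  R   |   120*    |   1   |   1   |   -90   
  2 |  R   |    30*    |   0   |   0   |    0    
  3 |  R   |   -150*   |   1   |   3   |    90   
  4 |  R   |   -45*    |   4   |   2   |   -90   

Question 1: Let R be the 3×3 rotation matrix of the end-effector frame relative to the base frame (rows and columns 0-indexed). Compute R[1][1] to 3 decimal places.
End-effector y-axis (col 1 of R) = (-0.4330,0.7500,0.5000)
R[1][1] = 0.7500

0.750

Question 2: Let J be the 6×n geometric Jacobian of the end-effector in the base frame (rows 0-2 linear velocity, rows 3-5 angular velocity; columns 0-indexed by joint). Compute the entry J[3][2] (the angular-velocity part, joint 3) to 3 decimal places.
-0.866

axis z_2 = (-0.8660,-0.5000,0.0000); lever o_n−o_2 = (3.1943,-4.7043,1.8228)
cross product → J_v[:, 2] = (-0.9114,1.5786,5.6712)
J_ω[:, 2] = z_2
entry J[3][2] = -0.8660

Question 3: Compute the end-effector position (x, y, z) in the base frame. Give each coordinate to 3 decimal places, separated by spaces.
2.694 -3.838 2.823

after link 1: o_1 = (-0.5000, 0.8660, 1.0000)
after link 2: o_2 = (-0.5000, 0.8660, 1.0000)
after link 3: o_3 = (-0.6160, -0.9330, 3.5981)
after link 4: o_4 = (2.6943, -3.8383, 2.8228)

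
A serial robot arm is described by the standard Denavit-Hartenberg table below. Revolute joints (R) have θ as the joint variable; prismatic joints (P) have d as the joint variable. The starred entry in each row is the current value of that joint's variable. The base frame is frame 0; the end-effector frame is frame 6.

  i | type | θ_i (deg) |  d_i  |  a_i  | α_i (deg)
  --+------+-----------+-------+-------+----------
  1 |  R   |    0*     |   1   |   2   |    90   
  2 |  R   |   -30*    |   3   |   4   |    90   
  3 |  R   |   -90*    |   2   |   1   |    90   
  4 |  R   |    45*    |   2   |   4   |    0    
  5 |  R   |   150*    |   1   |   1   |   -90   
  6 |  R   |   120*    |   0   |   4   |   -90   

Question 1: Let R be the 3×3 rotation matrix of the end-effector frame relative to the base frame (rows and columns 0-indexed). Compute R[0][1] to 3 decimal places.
-0.483

End-effector y-axis (col 1 of R) = (-0.4830,-0.2588,-0.8365)
R[0][1] = -0.4830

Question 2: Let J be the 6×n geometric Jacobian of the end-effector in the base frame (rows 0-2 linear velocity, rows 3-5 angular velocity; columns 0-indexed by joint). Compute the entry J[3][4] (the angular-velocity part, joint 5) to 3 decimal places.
-0.866

axis z_4 = (-0.8660,0.0000,0.5000); lever o_n−o_4 = (2.0046,0.9659,-1.4562)
cross product → J_v[:, 4] = (-0.4830,-0.2588,-0.8365)
J_ω[:, 4] = z_4
entry J[3][4] = -0.8660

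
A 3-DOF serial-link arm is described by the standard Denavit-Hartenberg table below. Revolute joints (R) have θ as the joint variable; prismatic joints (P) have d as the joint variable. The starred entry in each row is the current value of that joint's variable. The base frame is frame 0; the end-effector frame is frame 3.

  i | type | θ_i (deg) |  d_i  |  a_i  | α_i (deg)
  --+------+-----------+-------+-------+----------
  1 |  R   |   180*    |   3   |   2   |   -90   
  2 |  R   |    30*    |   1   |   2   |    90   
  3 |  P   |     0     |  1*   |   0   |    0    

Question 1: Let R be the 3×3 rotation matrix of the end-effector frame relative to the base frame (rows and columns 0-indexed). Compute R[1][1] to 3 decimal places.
-1.000

End-effector y-axis (col 1 of R) = (-0.0000,-1.0000,0.0000)
R[1][1] = -1.0000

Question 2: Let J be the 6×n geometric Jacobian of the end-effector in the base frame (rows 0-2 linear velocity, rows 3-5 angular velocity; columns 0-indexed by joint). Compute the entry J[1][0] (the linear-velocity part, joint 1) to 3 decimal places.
-4.232

axis z_0 = ẑ; lever o_n−o_0 = (-4.2321,-1.0000,2.8660)
cross product → J_v[:, 0] = (1.0000,-4.2321,0.0000)
J_ω[:, 0] = z_0
entry J[1][0] = -4.2321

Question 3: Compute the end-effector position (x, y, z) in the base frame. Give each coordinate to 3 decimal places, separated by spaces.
after link 1: o_1 = (-2.0000, 0.0000, 3.0000)
after link 2: o_2 = (-3.7321, -1.0000, 2.0000)
after link 3: o_3 = (-4.2321, -1.0000, 2.8660)

-4.232 -1.000 2.866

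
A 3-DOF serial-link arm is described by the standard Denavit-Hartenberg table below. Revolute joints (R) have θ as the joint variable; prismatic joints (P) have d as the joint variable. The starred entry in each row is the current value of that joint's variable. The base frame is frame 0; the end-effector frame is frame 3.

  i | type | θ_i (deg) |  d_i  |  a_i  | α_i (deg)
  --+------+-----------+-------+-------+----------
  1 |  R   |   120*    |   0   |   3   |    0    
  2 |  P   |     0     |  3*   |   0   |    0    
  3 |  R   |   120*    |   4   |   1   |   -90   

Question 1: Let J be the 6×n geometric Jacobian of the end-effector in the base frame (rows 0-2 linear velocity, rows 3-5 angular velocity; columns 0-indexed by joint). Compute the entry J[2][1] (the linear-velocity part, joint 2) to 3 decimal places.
1.000

prismatic axis z_1 = (0.0000,0.0000,1.0000)
J_v[:, 1] = z_1; J_ω[:, 1] = (0,0,0)
entry J[2][1] = 1.0000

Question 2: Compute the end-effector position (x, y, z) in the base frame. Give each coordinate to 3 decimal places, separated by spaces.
-2.000 1.732 7.000

after link 1: o_1 = (-1.5000, 2.5981, 0.0000)
after link 2: o_2 = (-1.5000, 2.5981, 3.0000)
after link 3: o_3 = (-2.0000, 1.7321, 7.0000)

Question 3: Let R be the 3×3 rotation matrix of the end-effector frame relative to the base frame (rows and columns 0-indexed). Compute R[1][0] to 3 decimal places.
-0.866

End-effector x-axis (col 0 of R) = (-0.5000,-0.8660,0.0000)
R[1][0] = -0.8660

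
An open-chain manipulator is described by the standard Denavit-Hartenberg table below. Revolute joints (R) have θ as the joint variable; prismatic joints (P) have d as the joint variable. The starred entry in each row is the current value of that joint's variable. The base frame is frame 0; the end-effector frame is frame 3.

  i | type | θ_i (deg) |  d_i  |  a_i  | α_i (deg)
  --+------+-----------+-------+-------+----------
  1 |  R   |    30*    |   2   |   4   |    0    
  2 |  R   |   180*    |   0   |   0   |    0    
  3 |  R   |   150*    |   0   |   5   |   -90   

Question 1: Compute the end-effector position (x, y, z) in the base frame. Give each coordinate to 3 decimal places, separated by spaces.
8.464 2.000 2.000

after link 1: o_1 = (3.4641, 2.0000, 2.0000)
after link 2: o_2 = (3.4641, 2.0000, 2.0000)
after link 3: o_3 = (8.4641, 2.0000, 2.0000)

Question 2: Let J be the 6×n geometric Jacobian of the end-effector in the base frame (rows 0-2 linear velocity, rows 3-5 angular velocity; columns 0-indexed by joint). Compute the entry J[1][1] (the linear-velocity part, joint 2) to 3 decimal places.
5.000

axis z_1 = (0.0000,0.0000,1.0000); lever o_n−o_1 = (5.0000,-0.0000,0.0000)
cross product → J_v[:, 1] = (0.0000,5.0000,-0.0000)
J_ω[:, 1] = z_1
entry J[1][1] = 5.0000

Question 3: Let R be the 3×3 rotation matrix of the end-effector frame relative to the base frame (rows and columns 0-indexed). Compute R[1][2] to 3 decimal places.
End-effector z-axis (col 2 of R) = (0.0000,1.0000,0.0000)
R[1][2] = 1.0000

1.000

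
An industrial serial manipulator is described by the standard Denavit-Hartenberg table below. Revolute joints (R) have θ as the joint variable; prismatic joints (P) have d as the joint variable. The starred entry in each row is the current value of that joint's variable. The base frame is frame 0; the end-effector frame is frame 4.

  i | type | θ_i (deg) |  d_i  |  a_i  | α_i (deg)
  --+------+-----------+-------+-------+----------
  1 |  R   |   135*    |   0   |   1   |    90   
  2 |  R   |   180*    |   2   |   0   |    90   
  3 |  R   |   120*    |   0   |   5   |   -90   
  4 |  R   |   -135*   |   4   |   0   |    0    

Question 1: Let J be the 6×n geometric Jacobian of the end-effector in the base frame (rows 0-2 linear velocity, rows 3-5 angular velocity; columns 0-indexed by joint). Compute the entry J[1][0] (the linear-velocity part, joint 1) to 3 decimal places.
-1.863

axis z_0 = ẑ; lever o_n−o_0 = (-1.8625,7.9862,-0.0000)
cross product → J_v[:, 0] = (-7.9862,-1.8625,0.0000)
J_ω[:, 0] = z_0
entry J[1][0] = -1.8625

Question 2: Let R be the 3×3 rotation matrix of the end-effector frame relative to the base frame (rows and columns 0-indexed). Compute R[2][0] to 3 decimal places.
0.707

End-effector x-axis (col 0 of R) = (-0.1830,-0.6830,0.7071)
R[2][0] = 0.7071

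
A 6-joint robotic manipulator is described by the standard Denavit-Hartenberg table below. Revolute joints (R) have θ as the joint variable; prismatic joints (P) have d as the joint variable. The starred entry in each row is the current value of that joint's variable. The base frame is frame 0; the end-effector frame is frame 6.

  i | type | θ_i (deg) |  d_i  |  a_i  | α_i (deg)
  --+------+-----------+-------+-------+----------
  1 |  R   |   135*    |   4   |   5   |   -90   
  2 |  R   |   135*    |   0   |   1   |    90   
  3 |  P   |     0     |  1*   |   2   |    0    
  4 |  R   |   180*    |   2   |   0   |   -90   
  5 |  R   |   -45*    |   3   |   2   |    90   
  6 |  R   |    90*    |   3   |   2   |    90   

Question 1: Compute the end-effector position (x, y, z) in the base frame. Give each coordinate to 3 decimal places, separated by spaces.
after link 1: o_1 = (-3.5355, 3.5355, 4.0000)
after link 2: o_2 = (-3.0355, 3.0355, 3.2929)
after link 3: o_3 = (-2.5355, 2.5355, 1.1716)
after link 4: o_4 = (-3.5355, 3.5355, -0.2426)
after link 5: o_5 = (-2.8284, 7.0711, -0.2426)
after link 6: o_6 = (-1.4142, 8.4853, -3.2426)

-1.414 8.485 -3.243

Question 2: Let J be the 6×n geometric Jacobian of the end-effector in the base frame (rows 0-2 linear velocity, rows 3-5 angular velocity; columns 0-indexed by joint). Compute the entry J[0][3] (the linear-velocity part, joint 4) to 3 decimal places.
axis z_3 = (-0.5000,0.5000,-0.7071); lever o_n−o_3 = (1.1213,5.9497,-4.4142)
cross product → J_v[:, 3] = (2.0000,-3.0000,-3.5355)
J_ω[:, 3] = z_3
entry J[0][3] = 2.0000

2.000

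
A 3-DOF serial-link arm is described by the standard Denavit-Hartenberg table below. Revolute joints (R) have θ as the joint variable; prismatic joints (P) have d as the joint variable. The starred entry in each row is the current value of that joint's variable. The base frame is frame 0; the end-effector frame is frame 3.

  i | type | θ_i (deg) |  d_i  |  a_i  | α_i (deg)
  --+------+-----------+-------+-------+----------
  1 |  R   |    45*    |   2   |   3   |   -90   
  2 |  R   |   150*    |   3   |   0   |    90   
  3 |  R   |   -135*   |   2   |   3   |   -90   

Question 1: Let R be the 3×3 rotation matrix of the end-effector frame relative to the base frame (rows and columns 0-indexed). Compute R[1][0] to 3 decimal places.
-0.067

End-effector x-axis (col 0 of R) = (0.9330,-0.0670,0.3536)
R[1][0] = -0.0670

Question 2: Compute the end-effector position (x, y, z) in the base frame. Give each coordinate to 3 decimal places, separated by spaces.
after link 1: o_1 = (2.1213, 2.1213, 2.0000)
after link 2: o_2 = (0.0000, 4.2426, 2.0000)
after link 3: o_3 = (3.5061, 4.7488, 1.3286)

3.506 4.749 1.329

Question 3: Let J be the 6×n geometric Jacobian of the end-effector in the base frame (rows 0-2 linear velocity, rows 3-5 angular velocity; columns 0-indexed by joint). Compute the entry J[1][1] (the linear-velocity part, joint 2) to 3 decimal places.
axis z_1 = (-0.7071,0.7071,0.0000); lever o_n−o_1 = (1.3848,2.6275,-0.6714)
cross product → J_v[:, 1] = (-0.4747,-0.4747,-2.8371)
J_ω[:, 1] = z_1
entry J[1][1] = -0.4747

-0.475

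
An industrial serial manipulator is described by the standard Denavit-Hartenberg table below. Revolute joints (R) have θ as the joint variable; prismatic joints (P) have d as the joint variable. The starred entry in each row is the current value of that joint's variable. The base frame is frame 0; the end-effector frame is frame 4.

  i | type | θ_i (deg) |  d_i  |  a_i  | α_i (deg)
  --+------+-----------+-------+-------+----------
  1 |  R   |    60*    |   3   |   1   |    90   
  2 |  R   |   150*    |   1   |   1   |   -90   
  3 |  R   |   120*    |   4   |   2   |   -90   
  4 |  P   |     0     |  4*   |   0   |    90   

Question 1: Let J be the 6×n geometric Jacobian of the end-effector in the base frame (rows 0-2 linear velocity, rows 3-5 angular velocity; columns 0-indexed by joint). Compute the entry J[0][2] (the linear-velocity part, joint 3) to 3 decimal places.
axis z_2 = (-0.2500,-0.4330,-0.8660); lever o_n−o_2 = (1.1651,1.4821,-5.6962)
cross product → J_v[:, 2] = (3.7500,-2.4330,0.1340)
J_ω[:, 2] = z_2
entry J[0][2] = 3.7500

3.750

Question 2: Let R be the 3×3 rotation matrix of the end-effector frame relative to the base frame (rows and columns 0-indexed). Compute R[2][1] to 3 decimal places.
-0.433

End-effector y-axis (col 1 of R) = (0.8080,0.3995,-0.4330)
R[2][1] = -0.4330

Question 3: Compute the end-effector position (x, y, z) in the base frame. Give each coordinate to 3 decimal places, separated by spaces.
after link 1: o_1 = (0.5000, 0.8660, 3.0000)
after link 2: o_2 = (0.9330, -0.3840, 3.5000)
after link 3: o_3 = (-1.1340, -0.5000, -0.4641)
after link 4: o_4 = (2.0981, 1.0981, -2.1962)

2.098 1.098 -2.196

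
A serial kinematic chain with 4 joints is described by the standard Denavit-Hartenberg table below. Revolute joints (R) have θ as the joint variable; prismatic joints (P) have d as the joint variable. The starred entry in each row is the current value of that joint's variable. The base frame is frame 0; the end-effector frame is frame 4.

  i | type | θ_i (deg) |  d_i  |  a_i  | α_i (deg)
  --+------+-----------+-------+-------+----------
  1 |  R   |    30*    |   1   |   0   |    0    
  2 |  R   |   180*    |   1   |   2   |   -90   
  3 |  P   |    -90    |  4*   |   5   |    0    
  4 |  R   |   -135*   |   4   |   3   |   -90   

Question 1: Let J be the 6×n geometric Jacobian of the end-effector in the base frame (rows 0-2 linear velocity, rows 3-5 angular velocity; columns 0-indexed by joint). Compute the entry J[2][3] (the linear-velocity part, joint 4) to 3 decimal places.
2.121

axis z_3 = (0.5000,-0.8660,0.0000); lever o_n−o_3 = (3.8371,-2.4034,-2.1213)
cross product → J_v[:, 3] = (1.8371,1.0607,2.1213)
J_ω[:, 3] = z_3
entry J[2][3] = 2.1213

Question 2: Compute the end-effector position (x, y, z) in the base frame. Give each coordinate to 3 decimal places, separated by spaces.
after link 1: o_1 = (0.0000, 0.0000, 1.0000)
after link 2: o_2 = (-1.7321, -1.0000, 2.0000)
after link 3: o_3 = (0.2679, -4.4641, 7.0000)
after link 4: o_4 = (4.1051, -6.8675, 4.8787)

4.105 -6.868 4.879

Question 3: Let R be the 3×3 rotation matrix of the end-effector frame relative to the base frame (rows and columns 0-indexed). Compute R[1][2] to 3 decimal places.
0.354

End-effector z-axis (col 2 of R) = (0.6124,0.3536,0.7071)
R[1][2] = 0.3536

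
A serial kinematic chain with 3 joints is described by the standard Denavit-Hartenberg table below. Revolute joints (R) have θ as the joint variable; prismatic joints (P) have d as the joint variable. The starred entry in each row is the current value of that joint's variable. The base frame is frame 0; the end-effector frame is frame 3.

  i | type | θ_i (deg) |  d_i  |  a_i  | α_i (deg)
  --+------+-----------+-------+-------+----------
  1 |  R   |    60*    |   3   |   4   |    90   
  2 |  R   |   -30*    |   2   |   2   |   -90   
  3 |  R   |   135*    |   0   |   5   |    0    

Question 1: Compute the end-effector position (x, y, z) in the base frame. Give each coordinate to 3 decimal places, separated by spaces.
after link 1: o_1 = (2.0000, 3.4641, 3.0000)
after link 2: o_2 = (4.5981, 3.9641, 2.0000)
after link 3: o_3 = (0.0053, 3.0802, 3.7678)

0.005 3.080 3.768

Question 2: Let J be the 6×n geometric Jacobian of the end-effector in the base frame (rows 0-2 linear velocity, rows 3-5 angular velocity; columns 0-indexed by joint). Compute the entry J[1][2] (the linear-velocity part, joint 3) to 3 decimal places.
-4.419

axis z_2 = (0.2500,0.4330,0.8660); lever o_n−o_2 = (-4.5928,-0.8839,1.7678)
cross product → J_v[:, 2] = (1.5309,-4.4194,1.7678)
J_ω[:, 2] = z_2
entry J[1][2] = -4.4194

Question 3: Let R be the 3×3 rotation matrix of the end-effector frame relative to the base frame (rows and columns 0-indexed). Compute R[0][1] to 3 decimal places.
0.306

End-effector y-axis (col 1 of R) = (0.3062,-0.8839,0.3536)
R[0][1] = 0.3062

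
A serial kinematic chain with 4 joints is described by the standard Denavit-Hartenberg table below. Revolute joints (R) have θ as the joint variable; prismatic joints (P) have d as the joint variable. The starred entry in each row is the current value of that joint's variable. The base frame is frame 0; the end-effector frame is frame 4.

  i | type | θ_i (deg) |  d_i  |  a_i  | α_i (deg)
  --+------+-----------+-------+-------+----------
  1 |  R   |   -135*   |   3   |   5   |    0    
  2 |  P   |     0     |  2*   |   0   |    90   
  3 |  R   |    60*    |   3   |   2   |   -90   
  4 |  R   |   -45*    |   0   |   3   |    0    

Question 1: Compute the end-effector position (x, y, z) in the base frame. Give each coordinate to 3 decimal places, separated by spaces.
after link 1: o_1 = (-3.5355, -3.5355, 3.0000)
after link 2: o_2 = (-3.5355, -3.5355, 5.0000)
after link 3: o_3 = (-6.3640, -2.1213, 6.7321)
after link 4: o_4 = (-8.6140, -1.3713, 8.5692)

-8.614 -1.371 8.569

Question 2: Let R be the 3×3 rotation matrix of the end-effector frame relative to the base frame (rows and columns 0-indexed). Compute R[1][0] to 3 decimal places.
End-effector x-axis (col 0 of R) = (-0.7500,0.2500,0.6124)
R[1][0] = 0.2500

0.250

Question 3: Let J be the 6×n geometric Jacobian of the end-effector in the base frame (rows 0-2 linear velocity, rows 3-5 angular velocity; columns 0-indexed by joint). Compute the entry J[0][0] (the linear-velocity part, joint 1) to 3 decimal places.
axis z_0 = ẑ; lever o_n−o_0 = (-8.6140,-1.3713,8.5692)
cross product → J_v[:, 0] = (1.3713,-8.6140,0.0000)
J_ω[:, 0] = z_0
entry J[0][0] = 1.3713

1.371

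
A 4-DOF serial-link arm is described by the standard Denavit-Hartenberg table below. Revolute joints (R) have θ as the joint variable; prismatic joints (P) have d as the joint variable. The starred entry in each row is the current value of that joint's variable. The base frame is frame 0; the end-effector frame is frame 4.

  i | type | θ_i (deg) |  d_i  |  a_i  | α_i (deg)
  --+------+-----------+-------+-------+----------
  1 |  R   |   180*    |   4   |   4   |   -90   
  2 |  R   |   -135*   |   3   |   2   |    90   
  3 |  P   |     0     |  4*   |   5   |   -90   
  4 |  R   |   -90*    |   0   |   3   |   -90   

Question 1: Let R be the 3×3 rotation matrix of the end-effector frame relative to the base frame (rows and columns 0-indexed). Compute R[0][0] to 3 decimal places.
0.707

End-effector x-axis (col 0 of R) = (0.7071,-0.0000,-0.7071)
R[0][0] = 0.7071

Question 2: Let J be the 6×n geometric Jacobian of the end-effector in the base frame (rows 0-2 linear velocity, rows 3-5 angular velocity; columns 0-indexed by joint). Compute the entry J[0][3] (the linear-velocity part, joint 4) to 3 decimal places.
axis z_3 = (-0.0000,-1.0000,0.0000); lever o_n−o_3 = (2.1213,-0.0000,-2.1213)
cross product → J_v[:, 3] = (2.1213,-0.0000,2.1213)
J_ω[:, 3] = z_3
entry J[0][3] = 2.1213

2.121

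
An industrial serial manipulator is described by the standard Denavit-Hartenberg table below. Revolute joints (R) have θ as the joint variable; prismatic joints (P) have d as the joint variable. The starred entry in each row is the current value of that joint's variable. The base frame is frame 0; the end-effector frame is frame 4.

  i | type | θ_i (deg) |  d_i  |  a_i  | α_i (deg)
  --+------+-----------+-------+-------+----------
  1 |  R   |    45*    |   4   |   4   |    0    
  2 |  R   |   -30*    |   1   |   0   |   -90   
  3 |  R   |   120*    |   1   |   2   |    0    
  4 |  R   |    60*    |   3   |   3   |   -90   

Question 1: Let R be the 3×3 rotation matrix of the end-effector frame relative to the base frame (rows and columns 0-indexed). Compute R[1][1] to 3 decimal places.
-0.966

End-effector y-axis (col 1 of R) = (0.2588,-0.9659,-0.0000)
R[1][1] = -0.9659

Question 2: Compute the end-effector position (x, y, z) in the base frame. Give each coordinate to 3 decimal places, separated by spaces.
after link 1: o_1 = (2.8284, 2.8284, 4.0000)
after link 2: o_2 = (2.8284, 2.8284, 5.0000)
after link 3: o_3 = (1.6037, 3.5355, 3.2679)
after link 4: o_4 = (-2.0706, 5.6569, 3.2679)

-2.071 5.657 3.268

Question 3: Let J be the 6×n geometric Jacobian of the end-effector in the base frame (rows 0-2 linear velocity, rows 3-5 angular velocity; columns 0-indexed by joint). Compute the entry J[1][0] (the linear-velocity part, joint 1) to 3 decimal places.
-2.071

axis z_0 = ẑ; lever o_n−o_0 = (-2.0706,5.6569,3.2679)
cross product → J_v[:, 0] = (-5.6569,-2.0706,0.0000)
J_ω[:, 0] = z_0
entry J[1][0] = -2.0706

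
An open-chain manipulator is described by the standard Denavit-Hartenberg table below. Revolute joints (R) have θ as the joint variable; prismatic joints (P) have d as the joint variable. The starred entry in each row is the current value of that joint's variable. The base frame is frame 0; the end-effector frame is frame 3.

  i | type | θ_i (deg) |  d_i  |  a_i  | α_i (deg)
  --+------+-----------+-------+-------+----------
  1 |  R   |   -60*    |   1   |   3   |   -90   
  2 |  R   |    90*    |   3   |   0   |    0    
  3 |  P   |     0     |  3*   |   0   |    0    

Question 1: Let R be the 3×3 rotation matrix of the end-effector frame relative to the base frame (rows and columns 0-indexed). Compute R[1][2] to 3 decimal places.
0.500

End-effector z-axis (col 2 of R) = (0.8660,0.5000,0.0000)
R[1][2] = 0.5000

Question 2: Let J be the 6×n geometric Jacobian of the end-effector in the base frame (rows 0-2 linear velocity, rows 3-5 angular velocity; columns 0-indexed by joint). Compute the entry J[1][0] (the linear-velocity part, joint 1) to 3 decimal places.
axis z_0 = ẑ; lever o_n−o_0 = (6.6962,0.4019,1.0000)
cross product → J_v[:, 0] = (-0.4019,6.6962,0.0000)
J_ω[:, 0] = z_0
entry J[1][0] = 6.6962

6.696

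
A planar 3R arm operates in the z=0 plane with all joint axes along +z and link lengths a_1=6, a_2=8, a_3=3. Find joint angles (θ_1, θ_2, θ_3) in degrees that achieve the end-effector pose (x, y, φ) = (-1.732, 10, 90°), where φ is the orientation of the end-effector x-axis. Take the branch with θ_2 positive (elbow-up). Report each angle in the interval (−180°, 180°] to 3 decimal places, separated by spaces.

wrist centre = target − a_3·(cos φ, sin φ) = (-1.7320, 7.0000)
cos θ_2 = (51.9998−6²−8²)/(2·6·8) = -0.5000; θ_2 = 120.0001° (elbow-up)
β = atan2(7.0000,-1.7320) = 103.8975°; ψ = atan2(6.9282,2.0000) = 73.8980°
θ_1 = β − ψ = 29.9995°
θ_3 = φ − θ_1 − θ_2 = -59.9996° (wrapped to (-180°,180°])

30.000 120.000 -60.000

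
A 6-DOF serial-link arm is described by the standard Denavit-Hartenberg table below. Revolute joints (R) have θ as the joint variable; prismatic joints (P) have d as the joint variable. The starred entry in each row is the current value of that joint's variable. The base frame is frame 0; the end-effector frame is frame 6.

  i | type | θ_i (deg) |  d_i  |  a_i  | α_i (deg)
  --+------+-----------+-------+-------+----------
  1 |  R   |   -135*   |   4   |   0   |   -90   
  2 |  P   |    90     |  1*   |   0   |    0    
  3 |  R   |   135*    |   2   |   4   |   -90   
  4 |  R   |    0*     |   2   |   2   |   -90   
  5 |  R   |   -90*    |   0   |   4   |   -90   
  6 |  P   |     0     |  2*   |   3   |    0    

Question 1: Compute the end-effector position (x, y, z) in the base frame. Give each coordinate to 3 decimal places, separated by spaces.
after link 1: o_1 = (0.0000, 0.0000, 4.0000)
after link 2: o_2 = (0.7071, -0.7071, 4.0000)
after link 3: o_3 = (4.1213, -0.1213, 6.8284)
after link 4: o_4 = (4.1213, -0.1213, 9.6569)
after link 5: o_5 = (2.1213, -2.1213, 12.4853)
after link 6: o_6 = (1.6213, -2.6213, 16.0208)

1.621 -2.621 16.021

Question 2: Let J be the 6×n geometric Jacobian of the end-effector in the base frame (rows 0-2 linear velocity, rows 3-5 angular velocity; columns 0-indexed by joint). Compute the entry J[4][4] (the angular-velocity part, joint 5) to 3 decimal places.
axis z_4 = (-0.7071,0.7071,0.0000); lever o_n−o_4 = (-2.5000,-2.5000,6.3640)
cross product → J_v[:, 4] = (4.5000,4.5000,3.5355)
J_ω[:, 4] = z_4
entry J[4][4] = 0.7071

0.707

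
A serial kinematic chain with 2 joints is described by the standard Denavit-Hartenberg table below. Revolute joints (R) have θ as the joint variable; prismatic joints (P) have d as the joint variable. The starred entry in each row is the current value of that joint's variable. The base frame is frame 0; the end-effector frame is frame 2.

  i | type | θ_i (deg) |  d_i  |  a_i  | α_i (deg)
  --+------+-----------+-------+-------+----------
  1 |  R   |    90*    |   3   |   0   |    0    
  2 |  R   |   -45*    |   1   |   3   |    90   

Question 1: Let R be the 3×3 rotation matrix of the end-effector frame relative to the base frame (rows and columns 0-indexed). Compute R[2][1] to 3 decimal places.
1.000

End-effector y-axis (col 1 of R) = (-0.0000,0.0000,1.0000)
R[2][1] = 1.0000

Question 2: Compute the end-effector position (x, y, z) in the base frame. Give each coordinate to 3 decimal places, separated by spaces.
after link 1: o_1 = (0.0000, 0.0000, 3.0000)
after link 2: o_2 = (2.1213, 2.1213, 4.0000)

2.121 2.121 4.000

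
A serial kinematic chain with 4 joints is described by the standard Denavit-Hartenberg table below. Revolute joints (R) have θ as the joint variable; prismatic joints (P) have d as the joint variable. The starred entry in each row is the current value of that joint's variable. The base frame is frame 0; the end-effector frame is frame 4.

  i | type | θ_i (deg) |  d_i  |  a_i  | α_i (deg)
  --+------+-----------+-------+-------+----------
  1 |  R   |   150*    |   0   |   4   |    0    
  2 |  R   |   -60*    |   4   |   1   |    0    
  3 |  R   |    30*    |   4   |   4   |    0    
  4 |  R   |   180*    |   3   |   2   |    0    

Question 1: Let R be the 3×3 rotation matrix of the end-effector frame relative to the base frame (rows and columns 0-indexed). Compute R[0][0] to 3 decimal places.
End-effector x-axis (col 0 of R) = (0.5000,-0.8660,0.0000)
R[0][0] = 0.5000

0.500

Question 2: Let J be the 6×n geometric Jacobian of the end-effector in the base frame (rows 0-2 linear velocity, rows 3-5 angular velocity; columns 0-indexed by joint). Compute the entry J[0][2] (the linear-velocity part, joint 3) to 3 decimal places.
axis z_2 = (0.0000,0.0000,1.0000); lever o_n−o_2 = (-1.0000,1.7321,7.0000)
cross product → J_v[:, 2] = (-1.7321,-1.0000,0.0000)
J_ω[:, 2] = z_2
entry J[0][2] = -1.7321

-1.732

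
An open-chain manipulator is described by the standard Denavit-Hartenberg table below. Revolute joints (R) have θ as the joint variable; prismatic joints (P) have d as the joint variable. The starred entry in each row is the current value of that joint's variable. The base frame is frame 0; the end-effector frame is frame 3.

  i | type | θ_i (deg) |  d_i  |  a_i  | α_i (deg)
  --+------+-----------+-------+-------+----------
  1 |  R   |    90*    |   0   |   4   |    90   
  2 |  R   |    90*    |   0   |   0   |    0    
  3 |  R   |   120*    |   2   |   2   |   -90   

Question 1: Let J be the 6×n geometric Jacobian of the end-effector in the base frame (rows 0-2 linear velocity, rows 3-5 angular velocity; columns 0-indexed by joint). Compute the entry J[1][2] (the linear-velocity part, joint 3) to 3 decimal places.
axis z_2 = (1.0000,-0.0000,0.0000); lever o_n−o_2 = (2.0000,-1.7321,-1.0000)
cross product → J_v[:, 2] = (0.0000,1.0000,-1.7321)
J_ω[:, 2] = z_2
entry J[1][2] = 1.0000

1.000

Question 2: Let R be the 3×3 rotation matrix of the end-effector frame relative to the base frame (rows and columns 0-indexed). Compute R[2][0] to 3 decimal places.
End-effector x-axis (col 0 of R) = (-0.0000,-0.8660,-0.5000)
R[2][0] = -0.5000

-0.500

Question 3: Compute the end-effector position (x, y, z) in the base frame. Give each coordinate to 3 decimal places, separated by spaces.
2.000 2.268 -1.000

after link 1: o_1 = (0.0000, 4.0000, 0.0000)
after link 2: o_2 = (0.0000, 4.0000, 0.0000)
after link 3: o_3 = (2.0000, 2.2679, -1.0000)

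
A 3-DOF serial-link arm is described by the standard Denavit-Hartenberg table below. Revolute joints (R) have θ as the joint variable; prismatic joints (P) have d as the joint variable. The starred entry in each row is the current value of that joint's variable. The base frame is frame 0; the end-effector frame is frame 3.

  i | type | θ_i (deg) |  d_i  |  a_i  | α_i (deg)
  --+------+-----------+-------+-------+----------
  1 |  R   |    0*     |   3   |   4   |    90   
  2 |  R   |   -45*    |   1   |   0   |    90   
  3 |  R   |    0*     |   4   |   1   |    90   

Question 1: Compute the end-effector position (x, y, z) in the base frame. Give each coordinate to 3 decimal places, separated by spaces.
after link 1: o_1 = (4.0000, 0.0000, 3.0000)
after link 2: o_2 = (4.0000, -1.0000, 3.0000)
after link 3: o_3 = (1.8787, -1.0000, -0.5355)

1.879 -1.000 -0.536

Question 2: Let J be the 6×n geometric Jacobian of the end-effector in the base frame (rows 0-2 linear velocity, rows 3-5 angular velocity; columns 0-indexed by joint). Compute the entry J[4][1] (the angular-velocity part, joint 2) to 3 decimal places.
-1.000

axis z_1 = (0.0000,-1.0000,0.0000); lever o_n−o_1 = (-2.1213,-1.0000,-3.5355)
cross product → J_v[:, 1] = (3.5355,-0.0000,-2.1213)
J_ω[:, 1] = z_1
entry J[4][1] = -1.0000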